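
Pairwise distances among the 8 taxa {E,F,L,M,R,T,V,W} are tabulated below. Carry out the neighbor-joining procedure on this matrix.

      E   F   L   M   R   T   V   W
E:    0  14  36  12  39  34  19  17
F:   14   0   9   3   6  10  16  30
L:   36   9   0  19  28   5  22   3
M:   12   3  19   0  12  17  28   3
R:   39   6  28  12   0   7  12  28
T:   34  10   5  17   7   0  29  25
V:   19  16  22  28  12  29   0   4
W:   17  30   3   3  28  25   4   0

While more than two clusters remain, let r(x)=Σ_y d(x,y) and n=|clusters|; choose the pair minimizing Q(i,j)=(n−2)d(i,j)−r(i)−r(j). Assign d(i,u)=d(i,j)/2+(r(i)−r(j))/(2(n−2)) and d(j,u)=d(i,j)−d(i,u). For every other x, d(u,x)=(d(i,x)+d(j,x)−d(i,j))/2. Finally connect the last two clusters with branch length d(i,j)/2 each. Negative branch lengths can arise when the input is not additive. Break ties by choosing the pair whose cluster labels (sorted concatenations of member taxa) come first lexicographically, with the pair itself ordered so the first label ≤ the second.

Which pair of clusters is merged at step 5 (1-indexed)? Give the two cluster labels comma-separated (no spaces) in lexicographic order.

EMVW,F

1. join L+T (d=5, Q=-219) ⇒ LT; edges |L|=25/12, |T|=35/12
  updated: d(E,LT)=65/2, d(F,LT)=7, d(LT,M)=31/2, d(LT,R)=15, d(LT,V)=23, d(LT,W)=23/2
2. join V+W (d=4, Q=-351/2) ⇒ VW; edges |V|=57/20, |W|=23/20
  updated: d(E,VW)=16, d(F,VW)=21, d(LT,VW)=61/4, d(M,VW)=27/2, d(R,VW)=18
3. join E+VW (d=16, Q=-533/4) ⇒ EVW; edges |E|=375/32, |VW|=137/32
  updated: d(EVW,F)=19/2, d(EVW,LT)=127/8, d(EVW,M)=19/4, d(EVW,R)=41/2
4. join EVW+M (d=19/4, Q=-573/8) ⇒ EMVW; edges |EVW|=79/16, |M|=-3/16
  updated: d(EMVW,F)=31/8, d(EMVW,LT)=213/16, d(EMVW,R)=111/8
5. join EMVW+F (d=31/8, Q=-643/16) ⇒ EFMVW; edges |EMVW|=351/64, |F|=-103/64
  updated: d(EFMVW,LT)=263/32, d(EFMVW,R)=8
6. join EFMVW+LT (d=263/32, Q=-999/32) ⇒ EFLMTVW; edges |EFMVW|=39/64, |LT|=487/64
  updated: d(EFLMTVW,R)=473/64
7. join EFLMTVW+R (d=473/64) ⇒ EFLMRTVW; edges |EFLMTVW|=473/128, |R|=473/128
final tree: (((((E:375/32,(V:57/20,W:23/20):137/32):79/16,M:-3/16):351/64,F:-103/64):39/64,(L:25/12,T:35/12):487/64):473/128,R:473/128)
total length: 3151/64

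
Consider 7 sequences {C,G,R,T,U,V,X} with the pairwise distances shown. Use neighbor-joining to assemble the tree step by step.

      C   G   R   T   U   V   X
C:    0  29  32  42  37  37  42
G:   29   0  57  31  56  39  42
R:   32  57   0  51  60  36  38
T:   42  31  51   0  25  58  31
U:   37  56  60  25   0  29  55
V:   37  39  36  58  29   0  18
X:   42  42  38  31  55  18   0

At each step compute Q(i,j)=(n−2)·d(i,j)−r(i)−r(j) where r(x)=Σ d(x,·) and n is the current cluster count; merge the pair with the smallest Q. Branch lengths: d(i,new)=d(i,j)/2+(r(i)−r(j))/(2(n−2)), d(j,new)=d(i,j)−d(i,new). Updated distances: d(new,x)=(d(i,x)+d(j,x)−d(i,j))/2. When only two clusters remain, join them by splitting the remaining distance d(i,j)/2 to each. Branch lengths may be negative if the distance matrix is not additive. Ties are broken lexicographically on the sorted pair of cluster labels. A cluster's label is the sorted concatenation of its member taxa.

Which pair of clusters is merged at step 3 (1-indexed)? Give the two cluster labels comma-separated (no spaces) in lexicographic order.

1. join T+U (d=25, Q=-375) ⇒ TU; edges |T|=101/10, |U|=149/10
  updated: d(C,TU)=27, d(G,TU)=31, d(R,TU)=43, d(TU,V)=31, d(TU,X)=61/2
2. join V+X (d=18, Q=-519/2) ⇒ VX; edges |V|=125/16, |X|=163/16
  updated: d(C,VX)=61/2, d(G,VX)=63/2, d(R,VX)=28, d(TU,VX)=87/4
3. join R+VX (d=28, Q=-751/4) ⇒ RVX; edges |R|=529/24, |VX|=143/24
  updated: d(C,RVX)=69/4, d(G,RVX)=121/4, d(RVX,TU)=147/8
4. join C+G (d=29, Q=-211/2) ⇒ CG; edges |C|=41/4, |G|=75/4
  updated: d(CG,RVX)=37/4, d(CG,TU)=29/2
5. join CG+RVX (d=37/4, Q=-337/8) ⇒ CGRVX; edges |CG|=43/16, |RVX|=105/16
  updated: d(CGRVX,TU)=189/16
6. join CGRVX+TU (d=189/16) ⇒ CGRTUVX; edges |CGRVX|=189/32, |TU|=189/32
final tree: (((C:41/4,G:75/4):43/16,(R:529/24,(V:125/16,X:163/16):143/24):105/16):189/32,(T:101/10,U:149/10):189/32)
total length: 1937/16

R,VX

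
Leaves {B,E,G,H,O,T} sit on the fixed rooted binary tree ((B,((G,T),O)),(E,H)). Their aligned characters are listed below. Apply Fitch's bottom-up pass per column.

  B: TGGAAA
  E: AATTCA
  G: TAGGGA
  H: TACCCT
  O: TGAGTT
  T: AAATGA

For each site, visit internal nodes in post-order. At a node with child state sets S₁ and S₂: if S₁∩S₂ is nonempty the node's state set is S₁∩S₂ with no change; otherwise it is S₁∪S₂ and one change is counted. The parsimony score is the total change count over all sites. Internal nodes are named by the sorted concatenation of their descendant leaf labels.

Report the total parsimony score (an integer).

17

[col 0] GT: children G:{T}, T:{A} ∪→ {A,T}; cost 1
[col 0] GOT: children GT:{A,T}, O:{T} ∩→ {T}; cost 0
[col 0] BGOT: children B:{T}, GOT:{T} ∩→ {T}; cost 0
[col 0] EH: children E:{A}, H:{T} ∪→ {A,T}; cost 1
[col 0] BEGHOT: children BGOT:{T}, EH:{A,T} ∩→ {T}; cost 0
[col 1] GT: children G:{A}, T:{A} ∩→ {A}; cost 0
[col 1] GOT: children GT:{A}, O:{G} ∪→ {A,G}; cost 1
[col 1] BGOT: children B:{G}, GOT:{A,G} ∩→ {G}; cost 0
[col 1] EH: children E:{A}, H:{A} ∩→ {A}; cost 0
[col 1] BEGHOT: children BGOT:{G}, EH:{A} ∪→ {A,G}; cost 1
[col 2] GT: children G:{G}, T:{A} ∪→ {A,G}; cost 1
[col 2] GOT: children GT:{A,G}, O:{A} ∩→ {A}; cost 0
[col 2] BGOT: children B:{G}, GOT:{A} ∪→ {A,G}; cost 1
[col 2] EH: children E:{T}, H:{C} ∪→ {C,T}; cost 1
[col 2] BEGHOT: children BGOT:{A,G}, EH:{C,T} ∪→ {A,C,G,T}; cost 1
[col 3] GT: children G:{G}, T:{T} ∪→ {G,T}; cost 1
[col 3] GOT: children GT:{G,T}, O:{G} ∩→ {G}; cost 0
[col 3] BGOT: children B:{A}, GOT:{G} ∪→ {A,G}; cost 1
[col 3] EH: children E:{T}, H:{C} ∪→ {C,T}; cost 1
[col 3] BEGHOT: children BGOT:{A,G}, EH:{C,T} ∪→ {A,C,G,T}; cost 1
[col 4] GT: children G:{G}, T:{G} ∩→ {G}; cost 0
[col 4] GOT: children GT:{G}, O:{T} ∪→ {G,T}; cost 1
[col 4] BGOT: children B:{A}, GOT:{G,T} ∪→ {A,G,T}; cost 1
[col 4] EH: children E:{C}, H:{C} ∩→ {C}; cost 0
[col 4] BEGHOT: children BGOT:{A,G,T}, EH:{C} ∪→ {A,C,G,T}; cost 1
[col 5] GT: children G:{A}, T:{A} ∩→ {A}; cost 0
[col 5] GOT: children GT:{A}, O:{T} ∪→ {A,T}; cost 1
[col 5] BGOT: children B:{A}, GOT:{A,T} ∩→ {A}; cost 0
[col 5] EH: children E:{A}, H:{T} ∪→ {A,T}; cost 1
[col 5] BEGHOT: children BGOT:{A}, EH:{A,T} ∩→ {A}; cost 0
per-site changes: [2, 2, 4, 4, 3, 2]; total = 17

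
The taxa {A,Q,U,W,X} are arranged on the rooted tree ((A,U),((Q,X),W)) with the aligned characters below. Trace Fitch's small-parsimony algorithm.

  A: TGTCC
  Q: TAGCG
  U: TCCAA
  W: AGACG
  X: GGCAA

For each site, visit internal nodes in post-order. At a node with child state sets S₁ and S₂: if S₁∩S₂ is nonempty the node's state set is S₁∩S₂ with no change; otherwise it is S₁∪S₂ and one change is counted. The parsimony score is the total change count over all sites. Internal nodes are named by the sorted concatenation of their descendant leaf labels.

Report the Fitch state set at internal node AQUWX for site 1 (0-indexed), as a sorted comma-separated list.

AU@0: {T} ∩ {T} = {T} (intersection, +0)
QX@0: {T} ∪ {G} = {G,T} (union, +1)
QWX@0: {G,T} ∪ {A} = {A,G,T} (union, +1)
AQUWX@0: {T} ∩ {A,G,T} = {T} (intersection, +0)
AU@1: {G} ∪ {C} = {C,G} (union, +1)
QX@1: {A} ∪ {G} = {A,G} (union, +1)
QWX@1: {A,G} ∩ {G} = {G} (intersection, +0)
AQUWX@1: {C,G} ∩ {G} = {G} (intersection, +0)
AU@2: {T} ∪ {C} = {C,T} (union, +1)
QX@2: {G} ∪ {C} = {C,G} (union, +1)
QWX@2: {C,G} ∪ {A} = {A,C,G} (union, +1)
AQUWX@2: {C,T} ∩ {A,C,G} = {C} (intersection, +0)
AU@3: {C} ∪ {A} = {A,C} (union, +1)
QX@3: {C} ∪ {A} = {A,C} (union, +1)
QWX@3: {A,C} ∩ {C} = {C} (intersection, +0)
AQUWX@3: {A,C} ∩ {C} = {C} (intersection, +0)
AU@4: {C} ∪ {A} = {A,C} (union, +1)
QX@4: {G} ∪ {A} = {A,G} (union, +1)
QWX@4: {A,G} ∩ {G} = {G} (intersection, +0)
AQUWX@4: {A,C} ∪ {G} = {A,C,G} (union, +1)
per-site changes: [2, 2, 3, 2, 3]; total = 12

G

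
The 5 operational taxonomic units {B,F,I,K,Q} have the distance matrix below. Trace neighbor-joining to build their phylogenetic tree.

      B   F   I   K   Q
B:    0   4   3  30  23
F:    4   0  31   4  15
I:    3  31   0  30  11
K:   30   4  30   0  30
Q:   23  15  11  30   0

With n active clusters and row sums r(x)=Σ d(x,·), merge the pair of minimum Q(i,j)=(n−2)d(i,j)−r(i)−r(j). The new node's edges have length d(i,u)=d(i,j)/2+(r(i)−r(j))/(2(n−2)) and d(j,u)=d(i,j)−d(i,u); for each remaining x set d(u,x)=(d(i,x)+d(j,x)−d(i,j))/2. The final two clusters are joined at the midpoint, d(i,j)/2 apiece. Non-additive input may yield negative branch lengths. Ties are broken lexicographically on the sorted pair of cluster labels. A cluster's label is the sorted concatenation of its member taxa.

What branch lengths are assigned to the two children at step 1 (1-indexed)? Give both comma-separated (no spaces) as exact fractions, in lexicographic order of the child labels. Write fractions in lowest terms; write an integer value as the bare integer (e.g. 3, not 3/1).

1. join F+K (d=4, Q=-136) ⇒ FK; edges |F|=-14/3, |K|=26/3
  updated: d(B,FK)=15, d(FK,I)=57/2, d(FK,Q)=41/2
2. join B+I (d=3, Q=-155/2) ⇒ BI; edges |B|=9/8, |I|=15/8
  updated: d(BI,FK)=81/4, d(BI,Q)=31/2
3. join BI+FK (d=81/4, Q=-225/4) ⇒ BFIK; edges |BI|=61/8, |FK|=101/8
  updated: d(BFIK,Q)=63/8
4. join BFIK+Q (d=63/8) ⇒ BFIKQ; edges |BFIK|=63/16, |Q|=63/16
final tree: (((B:9/8,I:15/8):61/8,(F:-14/3,K:26/3):101/8):63/16,Q:63/16)
total length: 281/8

-14/3,26/3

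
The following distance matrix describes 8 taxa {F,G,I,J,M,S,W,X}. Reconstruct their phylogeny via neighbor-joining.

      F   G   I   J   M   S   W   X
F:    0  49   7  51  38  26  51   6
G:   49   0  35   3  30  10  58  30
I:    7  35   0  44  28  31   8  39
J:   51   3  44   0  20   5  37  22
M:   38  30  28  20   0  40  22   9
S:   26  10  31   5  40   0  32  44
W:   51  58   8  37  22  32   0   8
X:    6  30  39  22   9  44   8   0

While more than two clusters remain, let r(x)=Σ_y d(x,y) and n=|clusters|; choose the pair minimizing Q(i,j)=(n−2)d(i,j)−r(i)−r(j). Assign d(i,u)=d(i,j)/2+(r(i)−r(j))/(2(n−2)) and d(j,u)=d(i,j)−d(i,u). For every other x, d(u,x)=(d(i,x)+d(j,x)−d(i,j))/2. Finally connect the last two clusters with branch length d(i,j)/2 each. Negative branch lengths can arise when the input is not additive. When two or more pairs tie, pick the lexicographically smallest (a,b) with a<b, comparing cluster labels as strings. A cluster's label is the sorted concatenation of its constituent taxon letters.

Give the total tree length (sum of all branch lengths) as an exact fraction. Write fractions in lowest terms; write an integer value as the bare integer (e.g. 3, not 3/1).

1. join G+J (d=3, Q=-379) ⇒ GJ; edges |G|=17/4, |J|=-5/4
  updated: d(F,GJ)=97/2, d(GJ,I)=38, d(GJ,M)=47/2, d(GJ,S)=6, d(GJ,W)=46, d(GJ,X)=49/2
2. join GJ+S (d=6, Q=-671/2) ⇒ GJS; edges |GJ|=15/4, |S|=9/4
  updated: d(F,GJS)=137/4, d(GJS,I)=63/2, d(GJS,M)=115/4, d(GJS,W)=36, d(GJS,X)=125/4
3. join F+I (d=7, Q=-887/4) ⇒ FI; edges |F|=203/32, |I|=21/32
  updated: d(FI,GJS)=235/8, d(FI,M)=59/2, d(FI,W)=26, d(FI,X)=19
4. join FI+GJS (d=235/8, Q=-1129/8) ⇒ FGIJS; edges |FI|=533/48, |GJS|=877/48
  updated: d(FGIJS,M)=231/16, d(FGIJS,W)=261/16, d(FGIJS,X)=167/16
5. join FGIJS+M (d=231/16, Q=-231/4) ⇒ FGIJMS; edges |FGIJS|=197/32, |M|=265/32
  updated: d(FGIJMS,W)=191/16, d(FGIJMS,X)=5/2
6. join FGIJMS+W (d=191/16, Q=-359/16) ⇒ FGIJMSW; edges |FGIJMS|=103/32, |W|=279/32
  updated: d(FGIJMSW,X)=-23/32
7. join FGIJMSW+X (d=-23/32) ⇒ FGIJMSWX; edges |FGIJMSW|=-23/64, |X|=-23/64
final tree: (((((F:203/32,I:21/32):533/48,((G:17/4,J:-5/4):15/4,S:9/4):877/48):197/32,M:265/32):103/32,W:279/32):-23/64,X:-23/64)
total length: 2273/32

2273/32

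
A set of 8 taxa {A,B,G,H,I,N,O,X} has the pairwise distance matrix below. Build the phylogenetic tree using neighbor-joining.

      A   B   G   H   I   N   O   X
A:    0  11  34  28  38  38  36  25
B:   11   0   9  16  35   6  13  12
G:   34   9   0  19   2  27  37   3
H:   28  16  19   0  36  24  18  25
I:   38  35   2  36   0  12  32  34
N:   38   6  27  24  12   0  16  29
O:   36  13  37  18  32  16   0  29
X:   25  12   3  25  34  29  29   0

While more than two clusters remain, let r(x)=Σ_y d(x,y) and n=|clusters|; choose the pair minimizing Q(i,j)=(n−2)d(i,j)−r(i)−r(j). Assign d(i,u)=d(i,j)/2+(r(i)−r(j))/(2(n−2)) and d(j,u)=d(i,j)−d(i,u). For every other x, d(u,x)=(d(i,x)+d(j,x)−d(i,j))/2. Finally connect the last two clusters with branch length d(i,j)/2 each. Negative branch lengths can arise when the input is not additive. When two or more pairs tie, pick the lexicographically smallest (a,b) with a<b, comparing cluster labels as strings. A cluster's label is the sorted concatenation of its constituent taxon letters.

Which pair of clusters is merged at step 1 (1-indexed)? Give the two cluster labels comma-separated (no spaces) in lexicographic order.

G,I

1. join G+I (d=2, Q=-308) ⇒ GI; edges |G|=-23/6, |I|=35/6
  updated: d(A,GI)=35, d(B,GI)=21, d(GI,H)=53/2, d(GI,N)=37/2, d(GI,O)=67/2, d(GI,X)=35/2
2. join GI+X (d=35/2, Q=-202) ⇒ GIX; edges |GI|=51/5, |X|=73/10
  updated: d(A,GIX)=85/4, d(B,GIX)=31/4, d(GIX,H)=17, d(GIX,N)=15, d(GIX,O)=45/2
3. join A+B (d=11, Q=-144) ⇒ AB; edges |A|=249/16, |B|=-73/16
  updated: d(AB,GIX)=9, d(AB,H)=33/2, d(AB,N)=33/2, d(AB,O)=19
4. join N+O (d=16, Q=-99) ⇒ NO; edges |N|=22/3, |O|=26/3
  updated: d(AB,NO)=39/4, d(GIX,NO)=43/4, d(H,NO)=13
5. join AB+GIX (d=9, Q=-54) ⇒ ABGIX; edges |AB|=33/8, |GIX|=39/8
  updated: d(ABGIX,H)=49/4, d(ABGIX,NO)=23/4
6. join ABGIX+H (d=49/4, Q=-31) ⇒ ABGHIX; edges |ABGIX|=5/2, |H|=39/4
  updated: d(ABGHIX,NO)=13/4
7. join ABGHIX+NO (d=13/4) ⇒ ABGHINOX; edges |ABGHIX|=13/8, |NO|=13/8
final tree: ((((A:249/16,B:-73/16):33/8,((G:-23/6,I:35/6):51/5,X:73/10):39/8):5/2,H:39/4):13/8,(N:22/3,O:26/3):13/8)
total length: 71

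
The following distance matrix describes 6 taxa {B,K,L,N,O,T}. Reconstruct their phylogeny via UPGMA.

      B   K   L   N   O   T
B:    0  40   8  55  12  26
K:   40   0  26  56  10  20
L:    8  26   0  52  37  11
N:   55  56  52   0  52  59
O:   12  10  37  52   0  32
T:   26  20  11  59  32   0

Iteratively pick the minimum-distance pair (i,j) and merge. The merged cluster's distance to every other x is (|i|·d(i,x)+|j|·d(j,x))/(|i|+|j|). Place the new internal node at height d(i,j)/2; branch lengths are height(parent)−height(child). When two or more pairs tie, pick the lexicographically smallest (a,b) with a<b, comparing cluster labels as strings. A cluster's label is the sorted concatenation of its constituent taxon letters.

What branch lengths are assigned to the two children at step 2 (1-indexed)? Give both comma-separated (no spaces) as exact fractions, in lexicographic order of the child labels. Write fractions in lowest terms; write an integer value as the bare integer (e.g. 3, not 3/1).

5,5

step 1: merge (B,L) at d=8; branch lengths B→4, L→4; new cluster BL
  updated: d(BL,K)=33, d(BL,N)=107/2, d(BL,O)=49/2, d(BL,T)=37/2
step 2: merge (K,O) at d=10; branch lengths K→5, O→5; new cluster KO
  updated: d(BL,KO)=115/4, d(KO,N)=54, d(KO,T)=26
step 3: merge (BL,T) at d=37/2; branch lengths BL→21/4, T→37/4; new cluster BLT
  updated: d(BLT,KO)=167/6, d(BLT,N)=166/3
step 4: merge (BLT,KO) at d=167/6; branch lengths BLT→14/3, KO→107/12; new cluster BKLOT
  updated: d(BKLOT,N)=274/5
step 5: merge (BKLOT,N) at d=274/5; branch lengths BKLOT→809/60, N→137/5; new cluster BKLNOT
final tree: ((((B:4,L:4):21/4,T:37/4):14/3,(K:5,O:5):107/12):809/60,N:137/5)
total length: 2609/30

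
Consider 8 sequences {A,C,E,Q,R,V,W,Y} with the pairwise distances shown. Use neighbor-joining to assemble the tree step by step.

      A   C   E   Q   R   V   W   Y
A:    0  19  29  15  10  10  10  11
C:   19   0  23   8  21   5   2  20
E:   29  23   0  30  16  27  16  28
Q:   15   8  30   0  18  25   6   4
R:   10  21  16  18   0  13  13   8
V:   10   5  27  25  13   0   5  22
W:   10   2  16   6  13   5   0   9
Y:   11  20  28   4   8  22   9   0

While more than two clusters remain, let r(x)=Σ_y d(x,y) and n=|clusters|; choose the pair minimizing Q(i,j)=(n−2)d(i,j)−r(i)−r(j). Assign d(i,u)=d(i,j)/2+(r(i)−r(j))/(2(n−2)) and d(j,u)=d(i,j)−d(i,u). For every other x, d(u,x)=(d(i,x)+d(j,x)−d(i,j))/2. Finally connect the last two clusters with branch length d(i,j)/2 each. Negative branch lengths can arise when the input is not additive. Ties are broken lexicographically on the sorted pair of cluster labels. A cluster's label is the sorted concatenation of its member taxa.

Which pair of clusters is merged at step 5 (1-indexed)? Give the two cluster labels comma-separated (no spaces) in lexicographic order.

A,QY

1. join Q+Y (d=4, Q=-184) ⇒ QY; edges |Q|=7/3, |Y|=5/3
  updated: d(A,QY)=11, d(C,QY)=12, d(E,QY)=27, d(QY,R)=11, d(QY,V)=43/2, d(QY,W)=11/2
2. join E+R (d=16, Q=-142) ⇒ ER; edges |E|=67/5, |R|=13/5
  updated: d(A,ER)=23/2, d(C,ER)=14, d(ER,QY)=11, d(ER,V)=12, d(ER,W)=13/2
3. join C+V (d=5, Q=-171/2) ⇒ CV; edges |C|=37/16, |V|=43/16
  updated: d(A,CV)=12, d(CV,ER)=21/2, d(CV,QY)=57/4, d(CV,W)=1
4. join CV+W (d=1, Q=-231/4) ⇒ CVW; edges |CV|=71/24, |W|=-47/24
  updated: d(A,CVW)=21/2, d(CVW,ER)=8, d(CVW,QY)=75/8
5. join A+QY (d=11, Q=-339/8) ⇒ AQY; edges |A|=189/32, |QY|=163/32
  updated: d(AQY,CVW)=71/16, d(AQY,ER)=23/4
6. join AQY+CVW (d=71/16, Q=-291/16) ⇒ ACQVWY; edges |AQY|=35/32, |CVW|=107/32
  updated: d(ACQVWY,ER)=149/32
7. join ACQVWY+ER (d=149/32) ⇒ ACEQRVWY; edges |ACQVWY|=149/64, |ER|=149/64
final tree: (((A:189/32,(Q:7/3,Y:5/3):163/32):35/32,((C:37/16,V:43/16):71/24,W:-47/24):107/32):149/64,(E:67/5,R:13/5):149/64)
total length: 1475/32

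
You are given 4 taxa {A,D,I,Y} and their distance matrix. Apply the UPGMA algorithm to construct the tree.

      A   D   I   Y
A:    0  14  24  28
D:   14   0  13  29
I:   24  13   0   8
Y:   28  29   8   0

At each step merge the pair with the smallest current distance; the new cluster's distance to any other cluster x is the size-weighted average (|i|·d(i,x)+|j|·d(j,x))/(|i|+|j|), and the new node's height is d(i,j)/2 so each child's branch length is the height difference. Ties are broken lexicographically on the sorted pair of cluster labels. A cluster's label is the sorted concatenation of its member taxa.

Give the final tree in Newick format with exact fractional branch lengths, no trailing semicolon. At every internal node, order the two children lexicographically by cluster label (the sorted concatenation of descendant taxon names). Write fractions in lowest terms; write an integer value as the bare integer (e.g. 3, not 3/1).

((A:7,D:7):19/4,(I:4,Y:4):31/4)

iteration 1: select I,Y (d=8); attach at lengths (4, 4); label the merged cluster IY
  updated: d(A,IY)=26, d(D,IY)=21
iteration 2: select A,D (d=14); attach at lengths (7, 7); label the merged cluster AD
  updated: d(AD,IY)=47/2
iteration 3: select AD,IY (d=47/2); attach at lengths (19/4, 31/4); label the merged cluster ADIY
final tree: ((A:7,D:7):19/4,(I:4,Y:4):31/4)
total length: 69/2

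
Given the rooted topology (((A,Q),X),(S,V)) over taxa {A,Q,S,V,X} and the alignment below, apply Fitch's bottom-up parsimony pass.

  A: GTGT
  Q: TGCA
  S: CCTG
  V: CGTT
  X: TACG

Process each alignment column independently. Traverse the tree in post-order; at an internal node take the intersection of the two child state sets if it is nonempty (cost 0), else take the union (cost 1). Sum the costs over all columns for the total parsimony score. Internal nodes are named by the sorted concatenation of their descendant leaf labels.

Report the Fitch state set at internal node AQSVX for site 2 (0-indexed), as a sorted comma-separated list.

C,T

site 0, node AQ: A={G} ∪ Q={T} → {G,T} (+1)
site 0, node AQX: AQ={G,T} ∩ X={T} → {T} (+0)
site 0, node SV: S={C} ∩ V={C} → {C} (+0)
site 0, node AQSVX: AQX={T} ∪ SV={C} → {C,T} (+1)
site 1, node AQ: A={T} ∪ Q={G} → {G,T} (+1)
site 1, node AQX: AQ={G,T} ∪ X={A} → {A,G,T} (+1)
site 1, node SV: S={C} ∪ V={G} → {C,G} (+1)
site 1, node AQSVX: AQX={A,G,T} ∩ SV={C,G} → {G} (+0)
site 2, node AQ: A={G} ∪ Q={C} → {C,G} (+1)
site 2, node AQX: AQ={C,G} ∩ X={C} → {C} (+0)
site 2, node SV: S={T} ∩ V={T} → {T} (+0)
site 2, node AQSVX: AQX={C} ∪ SV={T} → {C,T} (+1)
site 3, node AQ: A={T} ∪ Q={A} → {A,T} (+1)
site 3, node AQX: AQ={A,T} ∪ X={G} → {A,G,T} (+1)
site 3, node SV: S={G} ∪ V={T} → {G,T} (+1)
site 3, node AQSVX: AQX={A,G,T} ∩ SV={G,T} → {G,T} (+0)
per-site changes: [2, 3, 2, 3]; total = 10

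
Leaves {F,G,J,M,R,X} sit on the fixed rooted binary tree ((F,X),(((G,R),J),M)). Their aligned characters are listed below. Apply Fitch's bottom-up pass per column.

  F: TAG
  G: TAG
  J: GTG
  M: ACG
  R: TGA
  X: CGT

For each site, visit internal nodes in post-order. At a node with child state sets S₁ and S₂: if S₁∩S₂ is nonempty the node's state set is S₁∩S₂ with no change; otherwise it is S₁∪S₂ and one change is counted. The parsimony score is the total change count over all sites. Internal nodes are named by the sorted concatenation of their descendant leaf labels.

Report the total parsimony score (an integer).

9

FX@0: {T} ∪ {C} = {C,T} (union, +1)
GR@0: {T} ∩ {T} = {T} (intersection, +0)
GJR@0: {T} ∪ {G} = {G,T} (union, +1)
GJMR@0: {G,T} ∪ {A} = {A,G,T} (union, +1)
FGJMRX@0: {C,T} ∩ {A,G,T} = {T} (intersection, +0)
FX@1: {A} ∪ {G} = {A,G} (union, +1)
GR@1: {A} ∪ {G} = {A,G} (union, +1)
GJR@1: {A,G} ∪ {T} = {A,G,T} (union, +1)
GJMR@1: {A,G,T} ∪ {C} = {A,C,G,T} (union, +1)
FGJMRX@1: {A,G} ∩ {A,C,G,T} = {A,G} (intersection, +0)
FX@2: {G} ∪ {T} = {G,T} (union, +1)
GR@2: {G} ∪ {A} = {A,G} (union, +1)
GJR@2: {A,G} ∩ {G} = {G} (intersection, +0)
GJMR@2: {G} ∩ {G} = {G} (intersection, +0)
FGJMRX@2: {G,T} ∩ {G} = {G} (intersection, +0)
per-site changes: [3, 4, 2]; total = 9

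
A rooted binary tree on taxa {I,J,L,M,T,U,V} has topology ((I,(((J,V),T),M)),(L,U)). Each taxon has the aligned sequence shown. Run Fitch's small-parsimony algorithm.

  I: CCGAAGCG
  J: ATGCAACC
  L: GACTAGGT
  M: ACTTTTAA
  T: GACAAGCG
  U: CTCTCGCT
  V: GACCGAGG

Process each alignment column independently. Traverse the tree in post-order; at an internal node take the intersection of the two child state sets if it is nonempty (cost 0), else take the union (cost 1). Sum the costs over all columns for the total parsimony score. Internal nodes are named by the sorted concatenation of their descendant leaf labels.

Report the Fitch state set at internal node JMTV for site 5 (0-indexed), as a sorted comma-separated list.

A,G,T

site 0, node JV: J={A} ∪ V={G} → {A,G} (+1)
site 0, node JTV: JV={A,G} ∩ T={G} → {G} (+0)
site 0, node JMTV: JTV={G} ∪ M={A} → {A,G} (+1)
site 0, node IJMTV: I={C} ∪ JMTV={A,G} → {A,C,G} (+1)
site 0, node LU: L={G} ∪ U={C} → {C,G} (+1)
site 0, node IJLMTUV: IJMTV={A,C,G} ∩ LU={C,G} → {C,G} (+0)
site 1, node JV: J={T} ∪ V={A} → {A,T} (+1)
site 1, node JTV: JV={A,T} ∩ T={A} → {A} (+0)
site 1, node JMTV: JTV={A} ∪ M={C} → {A,C} (+1)
site 1, node IJMTV: I={C} ∩ JMTV={A,C} → {C} (+0)
site 1, node LU: L={A} ∪ U={T} → {A,T} (+1)
site 1, node IJLMTUV: IJMTV={C} ∪ LU={A,T} → {A,C,T} (+1)
site 2, node JV: J={G} ∪ V={C} → {C,G} (+1)
site 2, node JTV: JV={C,G} ∩ T={C} → {C} (+0)
site 2, node JMTV: JTV={C} ∪ M={T} → {C,T} (+1)
site 2, node IJMTV: I={G} ∪ JMTV={C,T} → {C,G,T} (+1)
site 2, node LU: L={C} ∩ U={C} → {C} (+0)
site 2, node IJLMTUV: IJMTV={C,G,T} ∩ LU={C} → {C} (+0)
site 3, node JV: J={C} ∩ V={C} → {C} (+0)
site 3, node JTV: JV={C} ∪ T={A} → {A,C} (+1)
site 3, node JMTV: JTV={A,C} ∪ M={T} → {A,C,T} (+1)
site 3, node IJMTV: I={A} ∩ JMTV={A,C,T} → {A} (+0)
site 3, node LU: L={T} ∩ U={T} → {T} (+0)
site 3, node IJLMTUV: IJMTV={A} ∪ LU={T} → {A,T} (+1)
site 4, node JV: J={A} ∪ V={G} → {A,G} (+1)
site 4, node JTV: JV={A,G} ∩ T={A} → {A} (+0)
site 4, node JMTV: JTV={A} ∪ M={T} → {A,T} (+1)
site 4, node IJMTV: I={A} ∩ JMTV={A,T} → {A} (+0)
site 4, node LU: L={A} ∪ U={C} → {A,C} (+1)
site 4, node IJLMTUV: IJMTV={A} ∩ LU={A,C} → {A} (+0)
site 5, node JV: J={A} ∩ V={A} → {A} (+0)
site 5, node JTV: JV={A} ∪ T={G} → {A,G} (+1)
site 5, node JMTV: JTV={A,G} ∪ M={T} → {A,G,T} (+1)
site 5, node IJMTV: I={G} ∩ JMTV={A,G,T} → {G} (+0)
site 5, node LU: L={G} ∩ U={G} → {G} (+0)
site 5, node IJLMTUV: IJMTV={G} ∩ LU={G} → {G} (+0)
site 6, node JV: J={C} ∪ V={G} → {C,G} (+1)
site 6, node JTV: JV={C,G} ∩ T={C} → {C} (+0)
site 6, node JMTV: JTV={C} ∪ M={A} → {A,C} (+1)
site 6, node IJMTV: I={C} ∩ JMTV={A,C} → {C} (+0)
site 6, node LU: L={G} ∪ U={C} → {C,G} (+1)
site 6, node IJLMTUV: IJMTV={C} ∩ LU={C,G} → {C} (+0)
site 7, node JV: J={C} ∪ V={G} → {C,G} (+1)
site 7, node JTV: JV={C,G} ∩ T={G} → {G} (+0)
site 7, node JMTV: JTV={G} ∪ M={A} → {A,G} (+1)
site 7, node IJMTV: I={G} ∩ JMTV={A,G} → {G} (+0)
site 7, node LU: L={T} ∩ U={T} → {T} (+0)
site 7, node IJLMTUV: IJMTV={G} ∪ LU={T} → {G,T} (+1)
per-site changes: [4, 4, 3, 3, 3, 2, 3, 3]; total = 25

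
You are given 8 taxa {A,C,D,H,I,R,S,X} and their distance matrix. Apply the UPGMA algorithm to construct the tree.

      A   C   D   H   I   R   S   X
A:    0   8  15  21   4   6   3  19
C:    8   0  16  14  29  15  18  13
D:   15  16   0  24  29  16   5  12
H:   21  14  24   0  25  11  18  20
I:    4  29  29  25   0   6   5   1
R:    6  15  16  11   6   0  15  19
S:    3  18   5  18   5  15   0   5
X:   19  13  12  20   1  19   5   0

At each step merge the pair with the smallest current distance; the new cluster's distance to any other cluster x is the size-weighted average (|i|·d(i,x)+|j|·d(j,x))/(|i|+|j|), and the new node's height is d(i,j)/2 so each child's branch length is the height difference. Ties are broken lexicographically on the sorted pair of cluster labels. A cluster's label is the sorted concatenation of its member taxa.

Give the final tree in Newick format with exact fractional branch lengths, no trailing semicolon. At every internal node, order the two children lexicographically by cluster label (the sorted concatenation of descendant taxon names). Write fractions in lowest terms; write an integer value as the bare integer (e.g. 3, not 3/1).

step 1: merge (I,X) at d=1; branch lengths I→1/2, X→1/2; new cluster IX
  updated: d(A,IX)=23/2, d(C,IX)=21, d(D,IX)=41/2, d(H,IX)=45/2, d(IX,R)=25/2, d(IX,S)=5
step 2: merge (A,S) at d=3; branch lengths A→3/2, S→3/2; new cluster AS
  updated: d(AS,C)=13, d(AS,D)=10, d(AS,H)=39/2, d(AS,IX)=33/4, d(AS,R)=21/2
step 3: merge (AS,IX) at d=33/4; branch lengths AS→21/8, IX→29/8; new cluster AISX
  updated: d(AISX,C)=17, d(AISX,D)=61/4, d(AISX,H)=21, d(AISX,R)=23/2
step 4: merge (H,R) at d=11; branch lengths H→11/2, R→11/2; new cluster HR
  updated: d(AISX,HR)=65/4, d(C,HR)=29/2, d(D,HR)=20
step 5: merge (C,HR) at d=29/2; branch lengths C→29/4, HR→7/4; new cluster CHR
  updated: d(AISX,CHR)=33/2, d(CHR,D)=56/3
step 6: merge (AISX,D) at d=61/4; branch lengths AISX→7/2, D→61/8; new cluster ADISX
  updated: d(ADISX,CHR)=254/15
step 7: merge (ADISX,CHR) at d=254/15; branch lengths ADISX→101/120, CHR→73/60; new cluster ACDHIRSX
final tree: ((((A:3/2,S:3/2):21/8,(I:1/2,X:1/2):29/8):7/2,D:61/8):101/120,(C:29/4,(H:11/2,R:11/2):7/4):73/60)
total length: 1303/30

((((A:3/2,S:3/2):21/8,(I:1/2,X:1/2):29/8):7/2,D:61/8):101/120,(C:29/4,(H:11/2,R:11/2):7/4):73/60)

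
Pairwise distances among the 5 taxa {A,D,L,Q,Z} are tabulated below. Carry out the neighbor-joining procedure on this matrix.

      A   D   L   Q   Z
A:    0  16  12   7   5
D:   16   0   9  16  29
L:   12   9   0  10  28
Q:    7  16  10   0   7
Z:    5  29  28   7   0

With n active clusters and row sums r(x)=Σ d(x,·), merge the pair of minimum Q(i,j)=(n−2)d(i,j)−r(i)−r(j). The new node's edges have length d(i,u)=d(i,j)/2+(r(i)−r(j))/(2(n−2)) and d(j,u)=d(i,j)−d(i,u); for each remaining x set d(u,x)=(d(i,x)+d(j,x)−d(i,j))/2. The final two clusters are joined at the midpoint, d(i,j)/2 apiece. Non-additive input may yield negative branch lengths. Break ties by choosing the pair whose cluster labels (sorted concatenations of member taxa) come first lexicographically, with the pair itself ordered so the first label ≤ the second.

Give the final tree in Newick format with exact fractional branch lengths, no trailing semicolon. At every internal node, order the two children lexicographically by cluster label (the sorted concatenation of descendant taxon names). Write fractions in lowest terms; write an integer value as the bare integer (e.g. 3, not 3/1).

step 1: merge (D,L) at d=9, Q=-102; branch lengths D→19/3, L→8/3; new cluster DL
  updated: d(A,DL)=19/2, d(DL,Q)=17/2, d(DL,Z)=24
step 2: merge (A,Z) at d=5, Q=-95/2; branch lengths A→-9/8, Z→49/8; new cluster AZ
  updated: d(AZ,DL)=57/4, d(AZ,Q)=9/2
step 3: merge (AZ,DL) at d=57/4, Q=-109/4; branch lengths AZ→41/8, DL→73/8; new cluster ADLZ
  updated: d(ADLZ,Q)=-5/8
step 4: merge (ADLZ,Q) at d=-5/8; branch lengths ADLZ→-5/16, Q→-5/16; new cluster ADLQZ
final tree: (((A:-9/8,Z:49/8):41/8,(D:19/3,L:8/3):73/8):-5/16,Q:-5/16)
total length: 221/8

(((A:-9/8,Z:49/8):41/8,(D:19/3,L:8/3):73/8):-5/16,Q:-5/16)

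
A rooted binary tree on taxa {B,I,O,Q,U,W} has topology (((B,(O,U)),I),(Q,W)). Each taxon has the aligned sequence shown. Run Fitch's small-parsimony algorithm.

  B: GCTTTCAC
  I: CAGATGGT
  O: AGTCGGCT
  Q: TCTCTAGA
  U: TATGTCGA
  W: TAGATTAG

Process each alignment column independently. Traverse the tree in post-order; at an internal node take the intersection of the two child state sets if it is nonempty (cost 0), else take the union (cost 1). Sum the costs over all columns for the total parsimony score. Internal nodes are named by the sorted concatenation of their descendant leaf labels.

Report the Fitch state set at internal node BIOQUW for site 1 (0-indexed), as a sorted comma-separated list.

A

OU@0: {A} ∪ {T} = {A,T} (union, +1)
BOU@0: {G} ∪ {A,T} = {A,G,T} (union, +1)
BIOU@0: {A,G,T} ∪ {C} = {A,C,G,T} (union, +1)
QW@0: {T} ∩ {T} = {T} (intersection, +0)
BIOQUW@0: {A,C,G,T} ∩ {T} = {T} (intersection, +0)
OU@1: {G} ∪ {A} = {A,G} (union, +1)
BOU@1: {C} ∪ {A,G} = {A,C,G} (union, +1)
BIOU@1: {A,C,G} ∩ {A} = {A} (intersection, +0)
QW@1: {C} ∪ {A} = {A,C} (union, +1)
BIOQUW@1: {A} ∩ {A,C} = {A} (intersection, +0)
OU@2: {T} ∩ {T} = {T} (intersection, +0)
BOU@2: {T} ∩ {T} = {T} (intersection, +0)
BIOU@2: {T} ∪ {G} = {G,T} (union, +1)
QW@2: {T} ∪ {G} = {G,T} (union, +1)
BIOQUW@2: {G,T} ∩ {G,T} = {G,T} (intersection, +0)
OU@3: {C} ∪ {G} = {C,G} (union, +1)
BOU@3: {T} ∪ {C,G} = {C,G,T} (union, +1)
BIOU@3: {C,G,T} ∪ {A} = {A,C,G,T} (union, +1)
QW@3: {C} ∪ {A} = {A,C} (union, +1)
BIOQUW@3: {A,C,G,T} ∩ {A,C} = {A,C} (intersection, +0)
OU@4: {G} ∪ {T} = {G,T} (union, +1)
BOU@4: {T} ∩ {G,T} = {T} (intersection, +0)
BIOU@4: {T} ∩ {T} = {T} (intersection, +0)
QW@4: {T} ∩ {T} = {T} (intersection, +0)
BIOQUW@4: {T} ∩ {T} = {T} (intersection, +0)
OU@5: {G} ∪ {C} = {C,G} (union, +1)
BOU@5: {C} ∩ {C,G} = {C} (intersection, +0)
BIOU@5: {C} ∪ {G} = {C,G} (union, +1)
QW@5: {A} ∪ {T} = {A,T} (union, +1)
BIOQUW@5: {C,G} ∪ {A,T} = {A,C,G,T} (union, +1)
OU@6: {C} ∪ {G} = {C,G} (union, +1)
BOU@6: {A} ∪ {C,G} = {A,C,G} (union, +1)
BIOU@6: {A,C,G} ∩ {G} = {G} (intersection, +0)
QW@6: {G} ∪ {A} = {A,G} (union, +1)
BIOQUW@6: {G} ∩ {A,G} = {G} (intersection, +0)
OU@7: {T} ∪ {A} = {A,T} (union, +1)
BOU@7: {C} ∪ {A,T} = {A,C,T} (union, +1)
BIOU@7: {A,C,T} ∩ {T} = {T} (intersection, +0)
QW@7: {A} ∪ {G} = {A,G} (union, +1)
BIOQUW@7: {T} ∪ {A,G} = {A,G,T} (union, +1)
per-site changes: [3, 3, 2, 4, 1, 4, 3, 4]; total = 24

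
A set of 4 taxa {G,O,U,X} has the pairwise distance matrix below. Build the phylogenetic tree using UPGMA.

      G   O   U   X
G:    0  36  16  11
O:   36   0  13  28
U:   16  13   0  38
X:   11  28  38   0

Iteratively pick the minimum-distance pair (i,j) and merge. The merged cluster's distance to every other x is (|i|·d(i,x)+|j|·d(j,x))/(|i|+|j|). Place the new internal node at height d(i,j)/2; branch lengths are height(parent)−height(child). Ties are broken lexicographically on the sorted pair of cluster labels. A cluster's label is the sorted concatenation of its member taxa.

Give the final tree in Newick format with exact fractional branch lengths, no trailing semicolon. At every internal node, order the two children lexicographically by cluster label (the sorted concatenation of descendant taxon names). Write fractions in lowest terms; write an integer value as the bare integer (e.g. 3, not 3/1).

iteration 1: select G,X (d=11); attach at lengths (11/2, 11/2); label the merged cluster GX
  updated: d(GX,O)=32, d(GX,U)=27
iteration 2: select O,U (d=13); attach at lengths (13/2, 13/2); label the merged cluster OU
  updated: d(GX,OU)=59/2
iteration 3: select GX,OU (d=59/2); attach at lengths (37/4, 33/4); label the merged cluster GOUX
final tree: ((G:11/2,X:11/2):37/4,(O:13/2,U:13/2):33/4)
total length: 83/2

((G:11/2,X:11/2):37/4,(O:13/2,U:13/2):33/4)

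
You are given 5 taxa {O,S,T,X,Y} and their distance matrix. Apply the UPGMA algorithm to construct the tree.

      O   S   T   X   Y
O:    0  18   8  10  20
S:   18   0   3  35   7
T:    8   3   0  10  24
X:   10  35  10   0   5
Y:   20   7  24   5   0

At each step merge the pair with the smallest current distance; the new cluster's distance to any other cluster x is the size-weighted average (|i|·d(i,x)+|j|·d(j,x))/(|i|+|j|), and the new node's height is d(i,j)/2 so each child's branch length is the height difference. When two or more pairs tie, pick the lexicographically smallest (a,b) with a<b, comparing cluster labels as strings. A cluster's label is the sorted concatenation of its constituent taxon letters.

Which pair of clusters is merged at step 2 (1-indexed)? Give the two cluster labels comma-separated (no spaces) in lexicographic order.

step 1: merge (S,T) at d=3; branch lengths S→3/2, T→3/2; new cluster ST
  updated: d(O,ST)=13, d(ST,X)=45/2, d(ST,Y)=31/2
step 2: merge (X,Y) at d=5; branch lengths X→5/2, Y→5/2; new cluster XY
  updated: d(O,XY)=15, d(ST,XY)=19
step 3: merge (O,ST) at d=13; branch lengths O→13/2, ST→5; new cluster OST
  updated: d(OST,XY)=53/3
step 4: merge (OST,XY) at d=53/3; branch lengths OST→7/3, XY→19/3; new cluster OSTXY
final tree: ((O:13/2,(S:3/2,T:3/2):5):7/3,(X:5/2,Y:5/2):19/3)
total length: 169/6

X,Y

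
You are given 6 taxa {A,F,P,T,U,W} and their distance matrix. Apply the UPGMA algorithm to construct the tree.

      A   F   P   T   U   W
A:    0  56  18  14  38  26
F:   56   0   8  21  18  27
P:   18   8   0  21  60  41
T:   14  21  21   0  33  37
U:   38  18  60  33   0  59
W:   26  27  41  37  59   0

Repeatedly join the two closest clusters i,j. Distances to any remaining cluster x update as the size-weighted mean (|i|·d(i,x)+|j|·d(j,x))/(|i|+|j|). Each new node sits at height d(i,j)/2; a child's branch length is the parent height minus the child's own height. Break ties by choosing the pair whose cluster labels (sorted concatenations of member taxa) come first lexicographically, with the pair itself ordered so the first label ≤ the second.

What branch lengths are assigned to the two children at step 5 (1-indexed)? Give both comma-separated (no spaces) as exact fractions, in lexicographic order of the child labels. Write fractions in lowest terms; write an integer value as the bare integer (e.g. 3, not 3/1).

177/40,104/5

step 1: merge (F,P) at d=8; branch lengths F→4, P→4; new cluster FP
  updated: d(A,FP)=37, d(FP,T)=21, d(FP,U)=39, d(FP,W)=34
step 2: merge (A,T) at d=14; branch lengths A→7, T→7; new cluster AT
  updated: d(AT,FP)=29, d(AT,U)=71/2, d(AT,W)=63/2
step 3: merge (AT,FP) at d=29; branch lengths AT→15/2, FP→21/2; new cluster AFPT
  updated: d(AFPT,U)=149/4, d(AFPT,W)=131/4
step 4: merge (AFPT,W) at d=131/4; branch lengths AFPT→15/8, W→131/8; new cluster AFPTW
  updated: d(AFPTW,U)=208/5
step 5: merge (AFPTW,U) at d=208/5; branch lengths AFPTW→177/40, U→104/5; new cluster AFPTUW
final tree: ((((A:7,T:7):15/2,(F:4,P:4):21/2):15/8,W:131/8):177/40,U:104/5)
total length: 3339/40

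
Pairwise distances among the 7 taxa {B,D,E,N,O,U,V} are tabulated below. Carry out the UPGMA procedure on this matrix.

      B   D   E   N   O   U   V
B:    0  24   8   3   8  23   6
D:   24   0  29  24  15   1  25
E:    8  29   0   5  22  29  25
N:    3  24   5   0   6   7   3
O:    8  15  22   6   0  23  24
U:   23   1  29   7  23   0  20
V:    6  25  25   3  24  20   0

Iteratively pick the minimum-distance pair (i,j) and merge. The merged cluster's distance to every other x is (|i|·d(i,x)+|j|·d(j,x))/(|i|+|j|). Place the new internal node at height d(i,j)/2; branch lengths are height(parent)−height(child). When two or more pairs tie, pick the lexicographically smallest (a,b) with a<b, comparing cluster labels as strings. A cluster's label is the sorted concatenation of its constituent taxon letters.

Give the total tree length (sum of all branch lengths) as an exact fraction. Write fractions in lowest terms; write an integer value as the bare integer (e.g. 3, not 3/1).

2399/60

iteration 1: select D,U (d=1); attach at lengths (1/2, 1/2); label the merged cluster DU
  updated: d(B,DU)=47/2, d(DU,E)=29, d(DU,N)=31/2, d(DU,O)=19, d(DU,V)=45/2
iteration 2: select B,N (d=3); attach at lengths (3/2, 3/2); label the merged cluster BN
  updated: d(BN,DU)=39/2, d(BN,E)=13/2, d(BN,O)=7, d(BN,V)=9/2
iteration 3: select BN,V (d=9/2); attach at lengths (3/4, 9/4); label the merged cluster BNV
  updated: d(BNV,DU)=41/2, d(BNV,E)=38/3, d(BNV,O)=38/3
iteration 4: select BNV,E (d=38/3); attach at lengths (49/12, 19/3); label the merged cluster BENV
  updated: d(BENV,DU)=181/8, d(BENV,O)=15
iteration 5: select BENV,O (d=15); attach at lengths (7/6, 15/2); label the merged cluster BENOV
  updated: d(BENOV,DU)=219/10
iteration 6: select BENOV,DU (d=219/10); attach at lengths (69/20, 209/20); label the merged cluster BDENOUV
final tree: (((((B:3/2,N:3/2):3/4,V:9/4):49/12,E:19/3):7/6,O:15/2):69/20,(D:1/2,U:1/2):209/20)
total length: 2399/60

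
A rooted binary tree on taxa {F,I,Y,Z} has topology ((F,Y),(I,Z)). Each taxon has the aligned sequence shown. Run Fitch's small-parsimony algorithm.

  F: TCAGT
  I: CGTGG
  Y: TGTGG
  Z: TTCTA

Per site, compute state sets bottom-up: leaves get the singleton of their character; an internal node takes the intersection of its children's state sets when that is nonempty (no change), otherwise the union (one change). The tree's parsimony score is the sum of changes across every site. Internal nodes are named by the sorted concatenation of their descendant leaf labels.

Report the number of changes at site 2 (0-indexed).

[col 0] FY: children F:{T}, Y:{T} ∩→ {T}; cost 0
[col 0] IZ: children I:{C}, Z:{T} ∪→ {C,T}; cost 1
[col 0] FIYZ: children FY:{T}, IZ:{C,T} ∩→ {T}; cost 0
[col 1] FY: children F:{C}, Y:{G} ∪→ {C,G}; cost 1
[col 1] IZ: children I:{G}, Z:{T} ∪→ {G,T}; cost 1
[col 1] FIYZ: children FY:{C,G}, IZ:{G,T} ∩→ {G}; cost 0
[col 2] FY: children F:{A}, Y:{T} ∪→ {A,T}; cost 1
[col 2] IZ: children I:{T}, Z:{C} ∪→ {C,T}; cost 1
[col 2] FIYZ: children FY:{A,T}, IZ:{C,T} ∩→ {T}; cost 0
[col 3] FY: children F:{G}, Y:{G} ∩→ {G}; cost 0
[col 3] IZ: children I:{G}, Z:{T} ∪→ {G,T}; cost 1
[col 3] FIYZ: children FY:{G}, IZ:{G,T} ∩→ {G}; cost 0
[col 4] FY: children F:{T}, Y:{G} ∪→ {G,T}; cost 1
[col 4] IZ: children I:{G}, Z:{A} ∪→ {A,G}; cost 1
[col 4] FIYZ: children FY:{G,T}, IZ:{A,G} ∩→ {G}; cost 0
per-site changes: [1, 2, 2, 1, 2]; total = 8

2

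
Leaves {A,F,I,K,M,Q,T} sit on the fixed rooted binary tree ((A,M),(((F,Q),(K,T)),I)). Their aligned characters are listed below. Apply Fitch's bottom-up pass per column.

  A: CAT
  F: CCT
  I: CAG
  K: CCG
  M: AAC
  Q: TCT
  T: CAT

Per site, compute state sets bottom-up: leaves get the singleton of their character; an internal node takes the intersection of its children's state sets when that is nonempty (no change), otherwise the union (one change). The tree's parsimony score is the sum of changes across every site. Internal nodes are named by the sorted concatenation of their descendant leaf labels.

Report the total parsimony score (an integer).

7

[col 0] AM: children A:{C}, M:{A} ∪→ {A,C}; cost 1
[col 0] FQ: children F:{C}, Q:{T} ∪→ {C,T}; cost 1
[col 0] KT: children K:{C}, T:{C} ∩→ {C}; cost 0
[col 0] FKQT: children FQ:{C,T}, KT:{C} ∩→ {C}; cost 0
[col 0] FIKQT: children FKQT:{C}, I:{C} ∩→ {C}; cost 0
[col 0] AFIKMQT: children AM:{A,C}, FIKQT:{C} ∩→ {C}; cost 0
[col 1] AM: children A:{A}, M:{A} ∩→ {A}; cost 0
[col 1] FQ: children F:{C}, Q:{C} ∩→ {C}; cost 0
[col 1] KT: children K:{C}, T:{A} ∪→ {A,C}; cost 1
[col 1] FKQT: children FQ:{C}, KT:{A,C} ∩→ {C}; cost 0
[col 1] FIKQT: children FKQT:{C}, I:{A} ∪→ {A,C}; cost 1
[col 1] AFIKMQT: children AM:{A}, FIKQT:{A,C} ∩→ {A}; cost 0
[col 2] AM: children A:{T}, M:{C} ∪→ {C,T}; cost 1
[col 2] FQ: children F:{T}, Q:{T} ∩→ {T}; cost 0
[col 2] KT: children K:{G}, T:{T} ∪→ {G,T}; cost 1
[col 2] FKQT: children FQ:{T}, KT:{G,T} ∩→ {T}; cost 0
[col 2] FIKQT: children FKQT:{T}, I:{G} ∪→ {G,T}; cost 1
[col 2] AFIKMQT: children AM:{C,T}, FIKQT:{G,T} ∩→ {T}; cost 0
per-site changes: [2, 2, 3]; total = 7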